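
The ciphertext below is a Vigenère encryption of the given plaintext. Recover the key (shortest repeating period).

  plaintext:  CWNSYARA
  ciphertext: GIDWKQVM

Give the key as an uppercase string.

  i= 0: G-C =  4 → E
  i= 1: I-W = 12 → M
  i= 2: D-N = 16 → Q
  i= 3: W-S =  4 → E
  i= 4: K-Y = 12 → M
  i= 5: Q-A = 16 → Q
  i= 6: V-R =  4 → E
  i= 7: M-A = 12 → M
  shifts repeat with period 3: EMQ

EMQ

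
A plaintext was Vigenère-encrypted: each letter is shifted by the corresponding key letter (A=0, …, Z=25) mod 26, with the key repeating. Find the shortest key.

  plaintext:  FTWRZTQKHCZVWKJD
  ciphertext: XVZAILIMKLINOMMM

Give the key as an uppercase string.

SCDJJS

  i= 0: X-F = 18 → S
  i= 1: V-T =  2 → C
  i= 2: Z-W =  3 → D
  i= 3: A-R =  9 → J
  i= 4: I-Z =  9 → J
  i= 5: L-T = 18 → S
  i= 6: I-Q = 18 → S
  i= 7: M-K =  2 → C
  i= 8: K-H =  3 → D
  i= 9: L-C =  9 → J
  i=10: I-Z =  9 → J
  i=11: N-V = 18 → S
  i=12: O-W = 18 → S
  i=13: M-K =  2 → C
  i=14: M-J =  3 → D
  i=15: M-D =  9 → J
  shifts repeat with period 6: SCDJJS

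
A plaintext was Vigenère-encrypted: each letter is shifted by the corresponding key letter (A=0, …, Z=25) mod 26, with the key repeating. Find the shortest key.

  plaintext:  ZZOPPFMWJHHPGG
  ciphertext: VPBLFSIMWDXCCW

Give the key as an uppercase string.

WQN

  i= 0: V-Z = 22 → W
  i= 1: P-Z = 16 → Q
  i= 2: B-O = 13 → N
  i= 3: L-P = 22 → W
  i= 4: F-P = 16 → Q
  i= 5: S-F = 13 → N
  i= 6: I-M = 22 → W
  i= 7: M-W = 16 → Q
  i= 8: W-J = 13 → N
  i= 9: D-H = 22 → W
  i=10: X-H = 16 → Q
  i=11: C-P = 13 → N
  i=12: C-G = 22 → W
  i=13: W-G = 16 → Q
  shifts repeat with period 3: WQN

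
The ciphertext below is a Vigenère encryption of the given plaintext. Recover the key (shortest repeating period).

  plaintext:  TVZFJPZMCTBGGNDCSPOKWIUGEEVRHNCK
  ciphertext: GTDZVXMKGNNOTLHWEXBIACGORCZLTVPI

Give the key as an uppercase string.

  i= 0: G-T = 13 → N
  i= 1: T-V = 24 → Y
  i= 2: D-Z =  4 → E
  i= 3: Z-F = 20 → U
  i= 4: V-J = 12 → M
  i= 5: X-P =  8 → I
  i= 6: M-Z = 13 → N
  i= 7: K-M = 24 → Y
  i= 8: G-C =  4 → E
  i= 9: N-T = 20 → U
  i=10: N-B = 12 → M
  i=11: O-G =  8 → I
  i=12: T-G = 13 → N
  i=13: L-N = 24 → Y
  i=14: H-D =  4 → E
  i=15: W-C = 20 → U
  i=16: E-S = 12 → M
  i=17: X-P =  8 → I
  i=18: B-O = 13 → N
  i=19: I-K = 24 → Y
  i=20: A-W =  4 → E
  i=21: C-I = 20 → U
  i=22: G-U = 12 → M
  i=23: O-G =  8 → I
  i=24: R-E = 13 → N
  i=25: C-E = 24 → Y
  i=26: Z-V =  4 → E
  i=27: L-R = 20 → U
  i=28: T-H = 12 → M
  i=29: V-N =  8 → I
  i=30: P-C = 13 → N
  i=31: I-K = 24 → Y
  shifts repeat with period 6: NYEUMI

NYEUMI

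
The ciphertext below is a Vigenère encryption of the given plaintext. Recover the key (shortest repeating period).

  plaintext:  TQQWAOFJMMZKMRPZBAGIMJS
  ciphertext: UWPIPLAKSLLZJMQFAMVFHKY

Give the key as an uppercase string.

  i= 0: U-T =  1 → B
  i= 1: W-Q =  6 → G
  i= 2: P-Q = 25 → Z
  i= 3: I-W = 12 → M
  i= 4: P-A = 15 → P
  i= 5: L-O = 23 → X
  i= 6: A-F = 21 → V
  i= 7: K-J =  1 → B
  i= 8: S-M =  6 → G
  i= 9: L-M = 25 → Z
  i=10: L-Z = 12 → M
  i=11: Z-K = 15 → P
  i=12: J-M = 23 → X
  i=13: M-R = 21 → V
  i=14: Q-P =  1 → B
  i=15: F-Z =  6 → G
  i=16: A-B = 25 → Z
  i=17: M-A = 12 → M
  i=18: V-G = 15 → P
  i=19: F-I = 23 → X
  i=20: H-M = 21 → V
  i=21: K-J =  1 → B
  i=22: Y-S =  6 → G
  shifts repeat with period 7: BGZMPXV

BGZMPXV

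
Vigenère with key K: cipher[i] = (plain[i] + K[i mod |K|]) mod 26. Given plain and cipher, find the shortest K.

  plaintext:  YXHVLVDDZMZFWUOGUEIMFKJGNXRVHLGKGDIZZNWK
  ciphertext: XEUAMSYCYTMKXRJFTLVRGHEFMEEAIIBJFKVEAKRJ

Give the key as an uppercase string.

  i= 0: X-Y = 25 → Z
  i= 1: E-X =  7 → H
  i= 2: U-H = 13 → N
  i= 3: A-V =  5 → F
  i= 4: M-L =  1 → B
  i= 5: S-V = 23 → X
  i= 6: Y-D = 21 → V
  i= 7: C-D = 25 → Z
  i= 8: Y-Z = 25 → Z
  i= 9: T-M =  7 → H
  i=10: M-Z = 13 → N
  i=11: K-F =  5 → F
  i=12: X-W =  1 → B
  i=13: R-U = 23 → X
  i=14: J-O = 21 → V
  i=15: F-G = 25 → Z
  i=16: T-U = 25 → Z
  i=17: L-E =  7 → H
  i=18: V-I = 13 → N
  i=19: R-M =  5 → F
  i=20: G-F =  1 → B
  i=21: H-K = 23 → X
  i=22: E-J = 21 → V
  i=23: F-G = 25 → Z
  i=24: M-N = 25 → Z
  i=25: E-X =  7 → H
  i=26: E-R = 13 → N
  i=27: A-V =  5 → F
  i=28: I-H =  1 → B
  i=29: I-L = 23 → X
  i=30: B-G = 21 → V
  i=31: J-K = 25 → Z
  i=32: F-G = 25 → Z
  i=33: K-D =  7 → H
  i=34: V-I = 13 → N
  i=35: E-Z =  5 → F
  i=36: A-Z =  1 → B
  i=37: K-N = 23 → X
  i=38: R-W = 21 → V
  i=39: J-K = 25 → Z
  shifts repeat with period 8: ZHNFBXVZ

ZHNFBXVZ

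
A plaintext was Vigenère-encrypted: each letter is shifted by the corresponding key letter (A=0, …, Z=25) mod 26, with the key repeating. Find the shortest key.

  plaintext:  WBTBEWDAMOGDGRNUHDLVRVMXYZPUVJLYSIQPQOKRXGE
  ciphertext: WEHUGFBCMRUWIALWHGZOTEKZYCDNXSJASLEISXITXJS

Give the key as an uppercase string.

  i= 0: W-W =  0 → A
  i= 1: E-B =  3 → D
  i= 2: H-T = 14 → O
  i= 3: U-B = 19 → T
  i= 4: G-E =  2 → C
  i= 5: F-W =  9 → J
  i= 6: B-D = 24 → Y
  i= 7: C-A =  2 → C
  i= 8: M-M =  0 → A
  i= 9: R-O =  3 → D
  i=10: U-G = 14 → O
  i=11: W-D = 19 → T
  i=12: I-G =  2 → C
  i=13: A-R =  9 → J
  i=14: L-N = 24 → Y
  i=15: W-U =  2 → C
  i=16: H-H =  0 → A
  i=17: G-D =  3 → D
  i=18: Z-L = 14 → O
  i=19: O-V = 19 → T
  i=20: T-R =  2 → C
  i=21: E-V =  9 → J
  i=22: K-M = 24 → Y
  i=23: Z-X =  2 → C
  i=24: Y-Y =  0 → A
  i=25: C-Z =  3 → D
  i=26: D-P = 14 → O
  i=27: N-U = 19 → T
  i=28: X-V =  2 → C
  i=29: S-J =  9 → J
  i=30: J-L = 24 → Y
  i=31: A-Y =  2 → C
  i=32: S-S =  0 → A
  i=33: L-I =  3 → D
  i=34: E-Q = 14 → O
  i=35: I-P = 19 → T
  i=36: S-Q =  2 → C
  i=37: X-O =  9 → J
  i=38: I-K = 24 → Y
  i=39: T-R =  2 → C
  i=40: X-X =  0 → A
  i=41: J-G =  3 → D
  i=42: S-E = 14 → O
  shifts repeat with period 8: ADOTCJYC

ADOTCJYC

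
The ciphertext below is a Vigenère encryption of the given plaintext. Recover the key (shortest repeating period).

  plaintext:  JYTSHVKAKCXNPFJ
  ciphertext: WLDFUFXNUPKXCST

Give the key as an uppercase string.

  i= 0: W-J = 13 → N
  i= 1: L-Y = 13 → N
  i= 2: D-T = 10 → K
  i= 3: F-S = 13 → N
  i= 4: U-H = 13 → N
  i= 5: F-V = 10 → K
  i= 6: X-K = 13 → N
  i= 7: N-A = 13 → N
  i= 8: U-K = 10 → K
  i= 9: P-C = 13 → N
  i=10: K-X = 13 → N
  i=11: X-N = 10 → K
  i=12: C-P = 13 → N
  i=13: S-F = 13 → N
  i=14: T-J = 10 → K
  shifts repeat with period 3: NNK

NNK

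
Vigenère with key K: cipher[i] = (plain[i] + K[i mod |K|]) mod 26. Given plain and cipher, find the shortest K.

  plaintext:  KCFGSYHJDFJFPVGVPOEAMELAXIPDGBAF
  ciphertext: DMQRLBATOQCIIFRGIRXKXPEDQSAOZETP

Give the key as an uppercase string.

TKLLTD

  i= 0: D-K = 19 → T
  i= 1: M-C = 10 → K
  i= 2: Q-F = 11 → L
  i= 3: R-G = 11 → L
  i= 4: L-S = 19 → T
  i= 5: B-Y =  3 → D
  i= 6: A-H = 19 → T
  i= 7: T-J = 10 → K
  i= 8: O-D = 11 → L
  i= 9: Q-F = 11 → L
  i=10: C-J = 19 → T
  i=11: I-F =  3 → D
  i=12: I-P = 19 → T
  i=13: F-V = 10 → K
  i=14: R-G = 11 → L
  i=15: G-V = 11 → L
  i=16: I-P = 19 → T
  i=17: R-O =  3 → D
  i=18: X-E = 19 → T
  i=19: K-A = 10 → K
  i=20: X-M = 11 → L
  i=21: P-E = 11 → L
  i=22: E-L = 19 → T
  i=23: D-A =  3 → D
  i=24: Q-X = 19 → T
  i=25: S-I = 10 → K
  i=26: A-P = 11 → L
  i=27: O-D = 11 → L
  i=28: Z-G = 19 → T
  i=29: E-B =  3 → D
  i=30: T-A = 19 → T
  i=31: P-F = 10 → K
  shifts repeat with period 6: TKLLTD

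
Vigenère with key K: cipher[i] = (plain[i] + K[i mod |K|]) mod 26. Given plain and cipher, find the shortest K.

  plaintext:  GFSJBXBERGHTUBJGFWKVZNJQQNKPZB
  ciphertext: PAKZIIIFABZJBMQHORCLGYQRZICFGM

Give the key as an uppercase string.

  i= 0: P-G =  9 → J
  i= 1: A-F = 21 → V
  i= 2: K-S = 18 → S
  i= 3: Z-J = 16 → Q
  i= 4: I-B =  7 → H
  i= 5: I-X = 11 → L
  i= 6: I-B =  7 → H
  i= 7: F-E =  1 → B
  i= 8: A-R =  9 → J
  i= 9: B-G = 21 → V
  i=10: Z-H = 18 → S
  i=11: J-T = 16 → Q
  i=12: B-U =  7 → H
  i=13: M-B = 11 → L
  i=14: Q-J =  7 → H
  i=15: H-G =  1 → B
  i=16: O-F =  9 → J
  i=17: R-W = 21 → V
  i=18: C-K = 18 → S
  i=19: L-V = 16 → Q
  i=20: G-Z =  7 → H
  i=21: Y-N = 11 → L
  i=22: Q-J =  7 → H
  i=23: R-Q =  1 → B
  i=24: Z-Q =  9 → J
  i=25: I-N = 21 → V
  i=26: C-K = 18 → S
  i=27: F-P = 16 → Q
  i=28: G-Z =  7 → H
  i=29: M-B = 11 → L
  shifts repeat with period 8: JVSQHLHB

JVSQHLHB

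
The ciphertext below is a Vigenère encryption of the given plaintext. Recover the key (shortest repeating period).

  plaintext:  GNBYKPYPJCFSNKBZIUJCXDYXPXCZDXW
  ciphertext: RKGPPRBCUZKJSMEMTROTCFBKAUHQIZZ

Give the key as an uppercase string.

  i= 0: R-G = 11 → L
  i= 1: K-N = 23 → X
  i= 2: G-B =  5 → F
  i= 3: P-Y = 17 → R
  i= 4: P-K =  5 → F
  i= 5: R-P =  2 → C
  i= 6: B-Y =  3 → D
  i= 7: C-P = 13 → N
  i= 8: U-J = 11 → L
  i= 9: Z-C = 23 → X
  i=10: K-F =  5 → F
  i=11: J-S = 17 → R
  i=12: S-N =  5 → F
  i=13: M-K =  2 → C
  i=14: E-B =  3 → D
  i=15: M-Z = 13 → N
  i=16: T-I = 11 → L
  i=17: R-U = 23 → X
  i=18: O-J =  5 → F
  i=19: T-C = 17 → R
  i=20: C-X =  5 → F
  i=21: F-D =  2 → C
  i=22: B-Y =  3 → D
  i=23: K-X = 13 → N
  i=24: A-P = 11 → L
  i=25: U-X = 23 → X
  i=26: H-C =  5 → F
  i=27: Q-Z = 17 → R
  i=28: I-D =  5 → F
  i=29: Z-X =  2 → C
  i=30: Z-W =  3 → D
  shifts repeat with period 8: LXFRFCDN

LXFRFCDN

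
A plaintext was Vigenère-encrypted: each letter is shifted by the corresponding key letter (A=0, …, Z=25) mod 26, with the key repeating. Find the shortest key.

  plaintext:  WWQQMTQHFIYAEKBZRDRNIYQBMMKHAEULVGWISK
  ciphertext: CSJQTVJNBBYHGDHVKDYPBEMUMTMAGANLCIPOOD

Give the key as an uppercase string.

GWTAHCT

  i= 0: C-W =  6 → G
  i= 1: S-W = 22 → W
  i= 2: J-Q = 19 → T
  i= 3: Q-Q =  0 → A
  i= 4: T-M =  7 → H
  i= 5: V-T =  2 → C
  i= 6: J-Q = 19 → T
  i= 7: N-H =  6 → G
  i= 8: B-F = 22 → W
  i= 9: B-I = 19 → T
  i=10: Y-Y =  0 → A
  i=11: H-A =  7 → H
  i=12: G-E =  2 → C
  i=13: D-K = 19 → T
  i=14: H-B =  6 → G
  i=15: V-Z = 22 → W
  i=16: K-R = 19 → T
  i=17: D-D =  0 → A
  i=18: Y-R =  7 → H
  i=19: P-N =  2 → C
  i=20: B-I = 19 → T
  i=21: E-Y =  6 → G
  i=22: M-Q = 22 → W
  i=23: U-B = 19 → T
  i=24: M-M =  0 → A
  i=25: T-M =  7 → H
  i=26: M-K =  2 → C
  i=27: A-H = 19 → T
  i=28: G-A =  6 → G
  i=29: A-E = 22 → W
  i=30: N-U = 19 → T
  i=31: L-L =  0 → A
  i=32: C-V =  7 → H
  i=33: I-G =  2 → C
  i=34: P-W = 19 → T
  i=35: O-I =  6 → G
  i=36: O-S = 22 → W
  i=37: D-K = 19 → T
  shifts repeat with period 7: GWTAHCT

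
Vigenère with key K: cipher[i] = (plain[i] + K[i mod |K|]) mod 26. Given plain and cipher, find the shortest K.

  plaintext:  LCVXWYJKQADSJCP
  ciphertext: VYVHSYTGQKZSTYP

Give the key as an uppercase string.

KWA

  i= 0: V-L = 10 → K
  i= 1: Y-C = 22 → W
  i= 2: V-V =  0 → A
  i= 3: H-X = 10 → K
  i= 4: S-W = 22 → W
  i= 5: Y-Y =  0 → A
  i= 6: T-J = 10 → K
  i= 7: G-K = 22 → W
  i= 8: Q-Q =  0 → A
  i= 9: K-A = 10 → K
  i=10: Z-D = 22 → W
  i=11: S-S =  0 → A
  i=12: T-J = 10 → K
  i=13: Y-C = 22 → W
  i=14: P-P =  0 → A
  shifts repeat with period 3: KWA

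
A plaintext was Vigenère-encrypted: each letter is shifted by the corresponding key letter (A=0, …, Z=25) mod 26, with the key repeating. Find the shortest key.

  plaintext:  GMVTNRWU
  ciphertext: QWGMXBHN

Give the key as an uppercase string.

KKLT

  i= 0: Q-G = 10 → K
  i= 1: W-M = 10 → K
  i= 2: G-V = 11 → L
  i= 3: M-T = 19 → T
  i= 4: X-N = 10 → K
  i= 5: B-R = 10 → K
  i= 6: H-W = 11 → L
  i= 7: N-U = 19 → T
  shifts repeat with period 4: KKLT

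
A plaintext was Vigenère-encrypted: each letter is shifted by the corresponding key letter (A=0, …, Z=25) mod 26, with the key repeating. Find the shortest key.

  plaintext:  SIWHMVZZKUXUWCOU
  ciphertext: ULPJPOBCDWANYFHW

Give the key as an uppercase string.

  i= 0: U-S =  2 → C
  i= 1: L-I =  3 → D
  i= 2: P-W = 19 → T
  i= 3: J-H =  2 → C
  i= 4: P-M =  3 → D
  i= 5: O-V = 19 → T
  i= 6: B-Z =  2 → C
  i= 7: C-Z =  3 → D
  i= 8: D-K = 19 → T
  i= 9: W-U =  2 → C
  i=10: A-X =  3 → D
  i=11: N-U = 19 → T
  i=12: Y-W =  2 → C
  i=13: F-C =  3 → D
  i=14: H-O = 19 → T
  i=15: W-U =  2 → C
  shifts repeat with period 3: CDT

CDT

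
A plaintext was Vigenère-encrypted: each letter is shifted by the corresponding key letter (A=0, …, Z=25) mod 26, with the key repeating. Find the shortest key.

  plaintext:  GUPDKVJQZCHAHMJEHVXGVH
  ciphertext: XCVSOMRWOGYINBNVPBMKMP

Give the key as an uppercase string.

  i= 0: X-G = 17 → R
  i= 1: C-U =  8 → I
  i= 2: V-P =  6 → G
  i= 3: S-D = 15 → P
  i= 4: O-K =  4 → E
  i= 5: M-V = 17 → R
  i= 6: R-J =  8 → I
  i= 7: W-Q =  6 → G
  i= 8: O-Z = 15 → P
  i= 9: G-C =  4 → E
  i=10: Y-H = 17 → R
  i=11: I-A =  8 → I
  i=12: N-H =  6 → G
  i=13: B-M = 15 → P
  i=14: N-J =  4 → E
  i=15: V-E = 17 → R
  i=16: P-H =  8 → I
  i=17: B-V =  6 → G
  i=18: M-X = 15 → P
  i=19: K-G =  4 → E
  i=20: M-V = 17 → R
  i=21: P-H =  8 → I
  shifts repeat with period 5: RIGPE

RIGPE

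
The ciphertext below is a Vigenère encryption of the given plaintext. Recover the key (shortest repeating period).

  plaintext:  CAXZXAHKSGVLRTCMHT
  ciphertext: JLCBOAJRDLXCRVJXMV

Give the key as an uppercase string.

  i= 0: J-C =  7 → H
  i= 1: L-A = 11 → L
  i= 2: C-X =  5 → F
  i= 3: B-Z =  2 → C
  i= 4: O-X = 17 → R
  i= 5: A-A =  0 → A
  i= 6: J-H =  2 → C
  i= 7: R-K =  7 → H
  i= 8: D-S = 11 → L
  i= 9: L-G =  5 → F
  i=10: X-V =  2 → C
  i=11: C-L = 17 → R
  i=12: R-R =  0 → A
  i=13: V-T =  2 → C
  i=14: J-C =  7 → H
  i=15: X-M = 11 → L
  i=16: M-H =  5 → F
  i=17: V-T =  2 → C
  shifts repeat with period 7: HLFCRAC

HLFCRAC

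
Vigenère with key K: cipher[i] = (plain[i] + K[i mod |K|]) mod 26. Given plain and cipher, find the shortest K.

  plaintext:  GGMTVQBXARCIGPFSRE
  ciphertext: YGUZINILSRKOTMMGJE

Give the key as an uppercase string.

SAIGNXHO

  i= 0: Y-G = 18 → S
  i= 1: G-G =  0 → A
  i= 2: U-M =  8 → I
  i= 3: Z-T =  6 → G
  i= 4: I-V = 13 → N
  i= 5: N-Q = 23 → X
  i= 6: I-B =  7 → H
  i= 7: L-X = 14 → O
  i= 8: S-A = 18 → S
  i= 9: R-R =  0 → A
  i=10: K-C =  8 → I
  i=11: O-I =  6 → G
  i=12: T-G = 13 → N
  i=13: M-P = 23 → X
  i=14: M-F =  7 → H
  i=15: G-S = 14 → O
  i=16: J-R = 18 → S
  i=17: E-E =  0 → A
  shifts repeat with period 8: SAIGNXHO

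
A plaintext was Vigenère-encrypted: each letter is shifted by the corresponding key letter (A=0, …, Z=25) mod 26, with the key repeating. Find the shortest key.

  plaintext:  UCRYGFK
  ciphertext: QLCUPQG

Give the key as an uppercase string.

  i= 0: Q-U = 22 → W
  i= 1: L-C =  9 → J
  i= 2: C-R = 11 → L
  i= 3: U-Y = 22 → W
  i= 4: P-G =  9 → J
  i= 5: Q-F = 11 → L
  i= 6: G-K = 22 → W
  shifts repeat with period 3: WJL

WJL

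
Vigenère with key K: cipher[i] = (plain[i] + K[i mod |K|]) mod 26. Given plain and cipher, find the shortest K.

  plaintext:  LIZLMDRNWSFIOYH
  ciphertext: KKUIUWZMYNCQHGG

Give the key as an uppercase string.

ZCVXITI

  i= 0: K-L = 25 → Z
  i= 1: K-I =  2 → C
  i= 2: U-Z = 21 → V
  i= 3: I-L = 23 → X
  i= 4: U-M =  8 → I
  i= 5: W-D = 19 → T
  i= 6: Z-R =  8 → I
  i= 7: M-N = 25 → Z
  i= 8: Y-W =  2 → C
  i= 9: N-S = 21 → V
  i=10: C-F = 23 → X
  i=11: Q-I =  8 → I
  i=12: H-O = 19 → T
  i=13: G-Y =  8 → I
  i=14: G-H = 25 → Z
  shifts repeat with period 7: ZCVXITI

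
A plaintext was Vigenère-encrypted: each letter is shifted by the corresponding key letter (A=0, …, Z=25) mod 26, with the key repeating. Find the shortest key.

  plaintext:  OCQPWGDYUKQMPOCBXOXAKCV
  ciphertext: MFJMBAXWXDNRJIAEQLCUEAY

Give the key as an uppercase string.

  i= 0: M-O = 24 → Y
  i= 1: F-C =  3 → D
  i= 2: J-Q = 19 → T
  i= 3: M-P = 23 → X
  i= 4: B-W =  5 → F
  i= 5: A-G = 20 → U
  i= 6: X-D = 20 → U
  i= 7: W-Y = 24 → Y
  i= 8: X-U =  3 → D
  i= 9: D-K = 19 → T
  i=10: N-Q = 23 → X
  i=11: R-M =  5 → F
  i=12: J-P = 20 → U
  i=13: I-O = 20 → U
  i=14: A-C = 24 → Y
  i=15: E-B =  3 → D
  i=16: Q-X = 19 → T
  i=17: L-O = 23 → X
  i=18: C-X =  5 → F
  i=19: U-A = 20 → U
  i=20: E-K = 20 → U
  i=21: A-C = 24 → Y
  i=22: Y-V =  3 → D
  shifts repeat with period 7: YDTXFUU

YDTXFUU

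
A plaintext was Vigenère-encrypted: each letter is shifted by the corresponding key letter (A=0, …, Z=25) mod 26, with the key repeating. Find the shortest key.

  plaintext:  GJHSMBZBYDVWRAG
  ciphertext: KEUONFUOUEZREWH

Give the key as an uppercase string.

  i= 0: K-G =  4 → E
  i= 1: E-J = 21 → V
  i= 2: U-H = 13 → N
  i= 3: O-S = 22 → W
  i= 4: N-M =  1 → B
  i= 5: F-B =  4 → E
  i= 6: U-Z = 21 → V
  i= 7: O-B = 13 → N
  i= 8: U-Y = 22 → W
  i= 9: E-D =  1 → B
  i=10: Z-V =  4 → E
  i=11: R-W = 21 → V
  i=12: E-R = 13 → N
  i=13: W-A = 22 → W
  i=14: H-G =  1 → B
  shifts repeat with period 5: EVNWB

EVNWB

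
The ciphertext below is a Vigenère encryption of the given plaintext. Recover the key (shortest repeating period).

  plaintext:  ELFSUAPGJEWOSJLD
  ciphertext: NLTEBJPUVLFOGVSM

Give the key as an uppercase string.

  i= 0: N-E =  9 → J
  i= 1: L-L =  0 → A
  i= 2: T-F = 14 → O
  i= 3: E-S = 12 → M
  i= 4: B-U =  7 → H
  i= 5: J-A =  9 → J
  i= 6: P-P =  0 → A
  i= 7: U-G = 14 → O
  i= 8: V-J = 12 → M
  i= 9: L-E =  7 → H
  i=10: F-W =  9 → J
  i=11: O-O =  0 → A
  i=12: G-S = 14 → O
  i=13: V-J = 12 → M
  i=14: S-L =  7 → H
  i=15: M-D =  9 → J
  shifts repeat with period 5: JAOMH

JAOMH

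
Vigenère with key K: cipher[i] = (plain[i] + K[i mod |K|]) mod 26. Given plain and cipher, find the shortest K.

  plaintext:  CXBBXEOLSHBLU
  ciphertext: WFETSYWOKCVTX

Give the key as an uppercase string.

UIDSV

  i= 0: W-C = 20 → U
  i= 1: F-X =  8 → I
  i= 2: E-B =  3 → D
  i= 3: T-B = 18 → S
  i= 4: S-X = 21 → V
  i= 5: Y-E = 20 → U
  i= 6: W-O =  8 → I
  i= 7: O-L =  3 → D
  i= 8: K-S = 18 → S
  i= 9: C-H = 21 → V
  i=10: V-B = 20 → U
  i=11: T-L =  8 → I
  i=12: X-U =  3 → D
  shifts repeat with period 5: UIDSV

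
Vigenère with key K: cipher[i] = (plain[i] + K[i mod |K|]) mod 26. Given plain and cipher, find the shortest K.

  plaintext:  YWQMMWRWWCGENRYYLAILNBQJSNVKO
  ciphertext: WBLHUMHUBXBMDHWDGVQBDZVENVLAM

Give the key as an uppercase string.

  i= 0: W-Y = 24 → Y
  i= 1: B-W =  5 → F
  i= 2: L-Q = 21 → V
  i= 3: H-M = 21 → V
  i= 4: U-M =  8 → I
  i= 5: M-W = 16 → Q
  i= 6: H-R = 16 → Q
  i= 7: U-W = 24 → Y
  i= 8: B-W =  5 → F
  i= 9: X-C = 21 → V
  i=10: B-G = 21 → V
  i=11: M-E =  8 → I
  i=12: D-N = 16 → Q
  i=13: H-R = 16 → Q
  i=14: W-Y = 24 → Y
  i=15: D-Y =  5 → F
  i=16: G-L = 21 → V
  i=17: V-A = 21 → V
  i=18: Q-I =  8 → I
  i=19: B-L = 16 → Q
  i=20: D-N = 16 → Q
  i=21: Z-B = 24 → Y
  i=22: V-Q =  5 → F
  i=23: E-J = 21 → V
  i=24: N-S = 21 → V
  i=25: V-N =  8 → I
  i=26: L-V = 16 → Q
  i=27: A-K = 16 → Q
  i=28: M-O = 24 → Y
  shifts repeat with period 7: YFVVIQQ

YFVVIQQ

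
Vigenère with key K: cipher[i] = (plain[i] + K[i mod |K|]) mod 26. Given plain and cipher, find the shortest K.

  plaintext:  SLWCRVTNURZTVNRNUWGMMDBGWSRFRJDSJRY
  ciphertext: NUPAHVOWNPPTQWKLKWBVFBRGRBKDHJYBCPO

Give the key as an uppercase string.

VJTYQA

  i= 0: N-S = 21 → V
  i= 1: U-L =  9 → J
  i= 2: P-W = 19 → T
  i= 3: A-C = 24 → Y
  i= 4: H-R = 16 → Q
  i= 5: V-V =  0 → A
  i= 6: O-T = 21 → V
  i= 7: W-N =  9 → J
  i= 8: N-U = 19 → T
  i= 9: P-R = 24 → Y
  i=10: P-Z = 16 → Q
  i=11: T-T =  0 → A
  i=12: Q-V = 21 → V
  i=13: W-N =  9 → J
  i=14: K-R = 19 → T
  i=15: L-N = 24 → Y
  i=16: K-U = 16 → Q
  i=17: W-W =  0 → A
  i=18: B-G = 21 → V
  i=19: V-M =  9 → J
  i=20: F-M = 19 → T
  i=21: B-D = 24 → Y
  i=22: R-B = 16 → Q
  i=23: G-G =  0 → A
  i=24: R-W = 21 → V
  i=25: B-S =  9 → J
  i=26: K-R = 19 → T
  i=27: D-F = 24 → Y
  i=28: H-R = 16 → Q
  i=29: J-J =  0 → A
  i=30: Y-D = 21 → V
  i=31: B-S =  9 → J
  i=32: C-J = 19 → T
  i=33: P-R = 24 → Y
  i=34: O-Y = 16 → Q
  shifts repeat with period 6: VJTYQA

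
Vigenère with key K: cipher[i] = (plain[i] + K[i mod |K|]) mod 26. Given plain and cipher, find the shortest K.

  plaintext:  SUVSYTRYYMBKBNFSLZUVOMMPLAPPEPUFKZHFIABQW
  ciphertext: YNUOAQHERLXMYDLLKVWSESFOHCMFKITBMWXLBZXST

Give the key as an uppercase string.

GTZWCXQ

  i= 0: Y-S =  6 → G
  i= 1: N-U = 19 → T
  i= 2: U-V = 25 → Z
  i= 3: O-S = 22 → W
  i= 4: A-Y =  2 → C
  i= 5: Q-T = 23 → X
  i= 6: H-R = 16 → Q
  i= 7: E-Y =  6 → G
  i= 8: R-Y = 19 → T
  i= 9: L-M = 25 → Z
  i=10: X-B = 22 → W
  i=11: M-K =  2 → C
  i=12: Y-B = 23 → X
  i=13: D-N = 16 → Q
  i=14: L-F =  6 → G
  i=15: L-S = 19 → T
  i=16: K-L = 25 → Z
  i=17: V-Z = 22 → W
  i=18: W-U =  2 → C
  i=19: S-V = 23 → X
  i=20: E-O = 16 → Q
  i=21: S-M =  6 → G
  i=22: F-M = 19 → T
  i=23: O-P = 25 → Z
  i=24: H-L = 22 → W
  i=25: C-A =  2 → C
  i=26: M-P = 23 → X
  i=27: F-P = 16 → Q
  i=28: K-E =  6 → G
  i=29: I-P = 19 → T
  i=30: T-U = 25 → Z
  i=31: B-F = 22 → W
  i=32: M-K =  2 → C
  i=33: W-Z = 23 → X
  i=34: X-H = 16 → Q
  i=35: L-F =  6 → G
  i=36: B-I = 19 → T
  i=37: Z-A = 25 → Z
  i=38: X-B = 22 → W
  i=39: S-Q =  2 → C
  i=40: T-W = 23 → X
  shifts repeat with period 7: GTZWCXQ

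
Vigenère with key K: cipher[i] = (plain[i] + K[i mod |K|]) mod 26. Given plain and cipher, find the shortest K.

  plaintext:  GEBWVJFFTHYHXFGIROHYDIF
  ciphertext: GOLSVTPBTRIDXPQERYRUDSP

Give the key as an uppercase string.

  i= 0: G-G =  0 → A
  i= 1: O-E = 10 → K
  i= 2: L-B = 10 → K
  i= 3: S-W = 22 → W
  i= 4: V-V =  0 → A
  i= 5: T-J = 10 → K
  i= 6: P-F = 10 → K
  i= 7: B-F = 22 → W
  i= 8: T-T =  0 → A
  i= 9: R-H = 10 → K
  i=10: I-Y = 10 → K
  i=11: D-H = 22 → W
  i=12: X-X =  0 → A
  i=13: P-F = 10 → K
  i=14: Q-G = 10 → K
  i=15: E-I = 22 → W
  i=16: R-R =  0 → A
  i=17: Y-O = 10 → K
  i=18: R-H = 10 → K
  i=19: U-Y = 22 → W
  i=20: D-D =  0 → A
  i=21: S-I = 10 → K
  i=22: P-F = 10 → K
  shifts repeat with period 4: AKKW

AKKW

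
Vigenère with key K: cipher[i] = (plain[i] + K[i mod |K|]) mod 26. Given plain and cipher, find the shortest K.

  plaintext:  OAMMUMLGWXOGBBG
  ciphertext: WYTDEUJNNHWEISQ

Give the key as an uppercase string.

IYHRK

  i= 0: W-O =  8 → I
  i= 1: Y-A = 24 → Y
  i= 2: T-M =  7 → H
  i= 3: D-M = 17 → R
  i= 4: E-U = 10 → K
  i= 5: U-M =  8 → I
  i= 6: J-L = 24 → Y
  i= 7: N-G =  7 → H
  i= 8: N-W = 17 → R
  i= 9: H-X = 10 → K
  i=10: W-O =  8 → I
  i=11: E-G = 24 → Y
  i=12: I-B =  7 → H
  i=13: S-B = 17 → R
  i=14: Q-G = 10 → K
  shifts repeat with period 5: IYHRK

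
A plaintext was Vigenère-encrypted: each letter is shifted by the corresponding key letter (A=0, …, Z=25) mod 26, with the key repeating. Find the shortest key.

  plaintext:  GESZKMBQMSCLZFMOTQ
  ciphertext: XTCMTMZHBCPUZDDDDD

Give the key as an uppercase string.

  i= 0: X-G = 17 → R
  i= 1: T-E = 15 → P
  i= 2: C-S = 10 → K
  i= 3: M-Z = 13 → N
  i= 4: T-K =  9 → J
  i= 5: M-M =  0 → A
  i= 6: Z-B = 24 → Y
  i= 7: H-Q = 17 → R
  i= 8: B-M = 15 → P
  i= 9: C-S = 10 → K
  i=10: P-C = 13 → N
  i=11: U-L =  9 → J
  i=12: Z-Z =  0 → A
  i=13: D-F = 24 → Y
  i=14: D-M = 17 → R
  i=15: D-O = 15 → P
  i=16: D-T = 10 → K
  i=17: D-Q = 13 → N
  shifts repeat with period 7: RPKNJAY

RPKNJAY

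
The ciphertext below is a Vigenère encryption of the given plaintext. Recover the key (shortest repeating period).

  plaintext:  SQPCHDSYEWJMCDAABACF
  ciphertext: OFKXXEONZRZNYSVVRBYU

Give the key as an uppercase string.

  i= 0: O-S = 22 → W
  i= 1: F-Q = 15 → P
  i= 2: K-P = 21 → V
  i= 3: X-C = 21 → V
  i= 4: X-H = 16 → Q
  i= 5: E-D =  1 → B
  i= 6: O-S = 22 → W
  i= 7: N-Y = 15 → P
  i= 8: Z-E = 21 → V
  i= 9: R-W = 21 → V
  i=10: Z-J = 16 → Q
  i=11: N-M =  1 → B
  i=12: Y-C = 22 → W
  i=13: S-D = 15 → P
  i=14: V-A = 21 → V
  i=15: V-A = 21 → V
  i=16: R-B = 16 → Q
  i=17: B-A =  1 → B
  i=18: Y-C = 22 → W
  i=19: U-F = 15 → P
  shifts repeat with period 6: WPVVQB

WPVVQB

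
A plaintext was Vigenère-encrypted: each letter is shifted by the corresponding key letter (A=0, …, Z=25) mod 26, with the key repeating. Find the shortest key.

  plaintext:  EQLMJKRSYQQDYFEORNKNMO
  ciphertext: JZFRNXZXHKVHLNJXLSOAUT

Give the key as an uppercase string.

  i= 0: J-E =  5 → F
  i= 1: Z-Q =  9 → J
  i= 2: F-L = 20 → U
  i= 3: R-M =  5 → F
  i= 4: N-J =  4 → E
  i= 5: X-K = 13 → N
  i= 6: Z-R =  8 → I
  i= 7: X-S =  5 → F
  i= 8: H-Y =  9 → J
  i= 9: K-Q = 20 → U
  i=10: V-Q =  5 → F
  i=11: H-D =  4 → E
  i=12: L-Y = 13 → N
  i=13: N-F =  8 → I
  i=14: J-E =  5 → F
  i=15: X-O =  9 → J
  i=16: L-R = 20 → U
  i=17: S-N =  5 → F
  i=18: O-K =  4 → E
  i=19: A-N = 13 → N
  i=20: U-M =  8 → I
  i=21: T-O =  5 → F
  shifts repeat with period 7: FJUFENI

FJUFENI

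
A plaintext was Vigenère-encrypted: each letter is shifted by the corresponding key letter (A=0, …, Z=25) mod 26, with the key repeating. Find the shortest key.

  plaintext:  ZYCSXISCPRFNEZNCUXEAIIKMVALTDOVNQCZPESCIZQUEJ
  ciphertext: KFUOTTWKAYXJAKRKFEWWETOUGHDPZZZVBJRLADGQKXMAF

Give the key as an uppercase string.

LHSWWLEI

  i= 0: K-Z = 11 → L
  i= 1: F-Y =  7 → H
  i= 2: U-C = 18 → S
  i= 3: O-S = 22 → W
  i= 4: T-X = 22 → W
  i= 5: T-I = 11 → L
  i= 6: W-S =  4 → E
  i= 7: K-C =  8 → I
  i= 8: A-P = 11 → L
  i= 9: Y-R =  7 → H
  i=10: X-F = 18 → S
  i=11: J-N = 22 → W
  i=12: A-E = 22 → W
  i=13: K-Z = 11 → L
  i=14: R-N =  4 → E
  i=15: K-C =  8 → I
  i=16: F-U = 11 → L
  i=17: E-X =  7 → H
  i=18: W-E = 18 → S
  i=19: W-A = 22 → W
  i=20: E-I = 22 → W
  i=21: T-I = 11 → L
  i=22: O-K =  4 → E
  i=23: U-M =  8 → I
  i=24: G-V = 11 → L
  i=25: H-A =  7 → H
  i=26: D-L = 18 → S
  i=27: P-T = 22 → W
  i=28: Z-D = 22 → W
  i=29: Z-O = 11 → L
  i=30: Z-V =  4 → E
  i=31: V-N =  8 → I
  i=32: B-Q = 11 → L
  i=33: J-C =  7 → H
  i=34: R-Z = 18 → S
  i=35: L-P = 22 → W
  i=36: A-E = 22 → W
  i=37: D-S = 11 → L
  i=38: G-C =  4 → E
  i=39: Q-I =  8 → I
  i=40: K-Z = 11 → L
  i=41: X-Q =  7 → H
  i=42: M-U = 18 → S
  i=43: A-E = 22 → W
  i=44: F-J = 22 → W
  shifts repeat with period 8: LHSWWLEI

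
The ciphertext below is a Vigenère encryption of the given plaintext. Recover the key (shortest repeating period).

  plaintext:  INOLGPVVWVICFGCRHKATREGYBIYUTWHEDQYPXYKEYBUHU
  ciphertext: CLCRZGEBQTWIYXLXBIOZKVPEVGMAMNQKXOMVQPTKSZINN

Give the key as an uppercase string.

  i= 0: C-I = 20 → U
  i= 1: L-N = 24 → Y
  i= 2: C-O = 14 → O
  i= 3: R-L =  6 → G
  i= 4: Z-G = 19 → T
  i= 5: G-P = 17 → R
  i= 6: E-V =  9 → J
  i= 7: B-V =  6 → G
  i= 8: Q-W = 20 → U
  i= 9: T-V = 24 → Y
  i=10: W-I = 14 → O
  i=11: I-C =  6 → G
  i=12: Y-F = 19 → T
  i=13: X-G = 17 → R
  i=14: L-C =  9 → J
  i=15: X-R =  6 → G
  i=16: B-H = 20 → U
  i=17: I-K = 24 → Y
  i=18: O-A = 14 → O
  i=19: Z-T =  6 → G
  i=20: K-R = 19 → T
  i=21: V-E = 17 → R
  i=22: P-G =  9 → J
  i=23: E-Y =  6 → G
  i=24: V-B = 20 → U
  i=25: G-I = 24 → Y
  i=26: M-Y = 14 → O
  i=27: A-U =  6 → G
  i=28: M-T = 19 → T
  i=29: N-W = 17 → R
  i=30: Q-H =  9 → J
  i=31: K-E =  6 → G
  i=32: X-D = 20 → U
  i=33: O-Q = 24 → Y
  i=34: M-Y = 14 → O
  i=35: V-P =  6 → G
  i=36: Q-X = 19 → T
  i=37: P-Y = 17 → R
  i=38: T-K =  9 → J
  i=39: K-E =  6 → G
  i=40: S-Y = 20 → U
  i=41: Z-B = 24 → Y
  i=42: I-U = 14 → O
  i=43: N-H =  6 → G
  i=44: N-U = 19 → T
  shifts repeat with period 8: UYOGTRJG

UYOGTRJG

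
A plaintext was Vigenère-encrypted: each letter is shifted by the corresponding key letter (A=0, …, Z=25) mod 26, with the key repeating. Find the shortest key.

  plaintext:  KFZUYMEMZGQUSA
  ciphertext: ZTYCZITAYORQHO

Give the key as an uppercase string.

POZIBW

  i= 0: Z-K = 15 → P
  i= 1: T-F = 14 → O
  i= 2: Y-Z = 25 → Z
  i= 3: C-U =  8 → I
  i= 4: Z-Y =  1 → B
  i= 5: I-M = 22 → W
  i= 6: T-E = 15 → P
  i= 7: A-M = 14 → O
  i= 8: Y-Z = 25 → Z
  i= 9: O-G =  8 → I
  i=10: R-Q =  1 → B
  i=11: Q-U = 22 → W
  i=12: H-S = 15 → P
  i=13: O-A = 14 → O
  shifts repeat with period 6: POZIBW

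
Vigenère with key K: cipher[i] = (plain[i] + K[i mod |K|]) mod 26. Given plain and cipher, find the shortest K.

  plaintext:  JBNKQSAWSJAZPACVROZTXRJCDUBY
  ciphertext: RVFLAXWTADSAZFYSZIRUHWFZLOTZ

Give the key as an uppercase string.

  i= 0: R-J =  8 → I
  i= 1: V-B = 20 → U
  i= 2: F-N = 18 → S
  i= 3: L-K =  1 → B
  i= 4: A-Q = 10 → K
  i= 5: X-S =  5 → F
  i= 6: W-A = 22 → W
  i= 7: T-W = 23 → X
  i= 8: A-S =  8 → I
  i= 9: D-J = 20 → U
  i=10: S-A = 18 → S
  i=11: A-Z =  1 → B
  i=12: Z-P = 10 → K
  i=13: F-A =  5 → F
  i=14: Y-C = 22 → W
  i=15: S-V = 23 → X
  i=16: Z-R =  8 → I
  i=17: I-O = 20 → U
  i=18: R-Z = 18 → S
  i=19: U-T =  1 → B
  i=20: H-X = 10 → K
  i=21: W-R =  5 → F
  i=22: F-J = 22 → W
  i=23: Z-C = 23 → X
  i=24: L-D =  8 → I
  i=25: O-U = 20 → U
  i=26: T-B = 18 → S
  i=27: Z-Y =  1 → B
  shifts repeat with period 8: IUSBKFWX

IUSBKFWX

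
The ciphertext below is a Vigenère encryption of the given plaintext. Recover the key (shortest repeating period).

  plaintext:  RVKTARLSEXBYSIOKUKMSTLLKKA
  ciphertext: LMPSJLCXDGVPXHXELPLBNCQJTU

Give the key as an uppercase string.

URFZJ

  i= 0: L-R = 20 → U
  i= 1: M-V = 17 → R
  i= 2: P-K =  5 → F
  i= 3: S-T = 25 → Z
  i= 4: J-A =  9 → J
  i= 5: L-R = 20 → U
  i= 6: C-L = 17 → R
  i= 7: X-S =  5 → F
  i= 8: D-E = 25 → Z
  i= 9: G-X =  9 → J
  i=10: V-B = 20 → U
  i=11: P-Y = 17 → R
  i=12: X-S =  5 → F
  i=13: H-I = 25 → Z
  i=14: X-O =  9 → J
  i=15: E-K = 20 → U
  i=16: L-U = 17 → R
  i=17: P-K =  5 → F
  i=18: L-M = 25 → Z
  i=19: B-S =  9 → J
  i=20: N-T = 20 → U
  i=21: C-L = 17 → R
  i=22: Q-L =  5 → F
  i=23: J-K = 25 → Z
  i=24: T-K =  9 → J
  i=25: U-A = 20 → U
  shifts repeat with period 5: URFZJ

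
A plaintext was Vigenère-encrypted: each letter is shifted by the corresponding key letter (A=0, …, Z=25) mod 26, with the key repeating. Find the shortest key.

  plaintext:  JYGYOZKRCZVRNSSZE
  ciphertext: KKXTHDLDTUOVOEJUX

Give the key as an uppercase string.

BMRVTE

  i= 0: K-J =  1 → B
  i= 1: K-Y = 12 → M
  i= 2: X-G = 17 → R
  i= 3: T-Y = 21 → V
  i= 4: H-O = 19 → T
  i= 5: D-Z =  4 → E
  i= 6: L-K =  1 → B
  i= 7: D-R = 12 → M
  i= 8: T-C = 17 → R
  i= 9: U-Z = 21 → V
  i=10: O-V = 19 → T
  i=11: V-R =  4 → E
  i=12: O-N =  1 → B
  i=13: E-S = 12 → M
  i=14: J-S = 17 → R
  i=15: U-Z = 21 → V
  i=16: X-E = 19 → T
  shifts repeat with period 6: BMRVTE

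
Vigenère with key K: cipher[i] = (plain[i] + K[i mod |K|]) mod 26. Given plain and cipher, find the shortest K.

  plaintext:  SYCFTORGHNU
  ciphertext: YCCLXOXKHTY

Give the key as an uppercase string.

GEA

  i= 0: Y-S =  6 → G
  i= 1: C-Y =  4 → E
  i= 2: C-C =  0 → A
  i= 3: L-F =  6 → G
  i= 4: X-T =  4 → E
  i= 5: O-O =  0 → A
  i= 6: X-R =  6 → G
  i= 7: K-G =  4 → E
  i= 8: H-H =  0 → A
  i= 9: T-N =  6 → G
  i=10: Y-U =  4 → E
  shifts repeat with period 3: GEA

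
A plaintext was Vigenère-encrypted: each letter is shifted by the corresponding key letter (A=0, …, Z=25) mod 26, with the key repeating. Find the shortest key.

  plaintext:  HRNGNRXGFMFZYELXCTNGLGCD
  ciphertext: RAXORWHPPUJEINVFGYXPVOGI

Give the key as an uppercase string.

  i= 0: R-H = 10 → K
  i= 1: A-R =  9 → J
  i= 2: X-N = 10 → K
  i= 3: O-G =  8 → I
  i= 4: R-N =  4 → E
  i= 5: W-R =  5 → F
  i= 6: H-X = 10 → K
  i= 7: P-G =  9 → J
  i= 8: P-F = 10 → K
  i= 9: U-M =  8 → I
  i=10: J-F =  4 → E
  i=11: E-Z =  5 → F
  i=12: I-Y = 10 → K
  i=13: N-E =  9 → J
  i=14: V-L = 10 → K
  i=15: F-X =  8 → I
  i=16: G-C =  4 → E
  i=17: Y-T =  5 → F
  i=18: X-N = 10 → K
  i=19: P-G =  9 → J
  i=20: V-L = 10 → K
  i=21: O-G =  8 → I
  i=22: G-C =  4 → E
  i=23: I-D =  5 → F
  shifts repeat with period 6: KJKIEF

KJKIEF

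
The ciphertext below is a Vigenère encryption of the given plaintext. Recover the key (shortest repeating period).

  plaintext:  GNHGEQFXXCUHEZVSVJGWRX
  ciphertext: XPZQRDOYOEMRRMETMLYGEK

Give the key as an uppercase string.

RCSKNNJB

  i= 0: X-G = 17 → R
  i= 1: P-N =  2 → C
  i= 2: Z-H = 18 → S
  i= 3: Q-G = 10 → K
  i= 4: R-E = 13 → N
  i= 5: D-Q = 13 → N
  i= 6: O-F =  9 → J
  i= 7: Y-X =  1 → B
  i= 8: O-X = 17 → R
  i= 9: E-C =  2 → C
  i=10: M-U = 18 → S
  i=11: R-H = 10 → K
  i=12: R-E = 13 → N
  i=13: M-Z = 13 → N
  i=14: E-V =  9 → J
  i=15: T-S =  1 → B
  i=16: M-V = 17 → R
  i=17: L-J =  2 → C
  i=18: Y-G = 18 → S
  i=19: G-W = 10 → K
  i=20: E-R = 13 → N
  i=21: K-X = 13 → N
  shifts repeat with period 8: RCSKNNJB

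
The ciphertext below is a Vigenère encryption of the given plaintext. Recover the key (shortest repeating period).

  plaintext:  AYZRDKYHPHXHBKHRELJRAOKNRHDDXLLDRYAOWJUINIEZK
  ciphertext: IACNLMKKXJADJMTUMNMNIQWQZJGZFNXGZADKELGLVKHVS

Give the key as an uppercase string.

ICDWICMD

  i= 0: I-A =  8 → I
  i= 1: A-Y =  2 → C
  i= 2: C-Z =  3 → D
  i= 3: N-R = 22 → W
  i= 4: L-D =  8 → I
  i= 5: M-K =  2 → C
  i= 6: K-Y = 12 → M
  i= 7: K-H =  3 → D
  i= 8: X-P =  8 → I
  i= 9: J-H =  2 → C
  i=10: A-X =  3 → D
  i=11: D-H = 22 → W
  i=12: J-B =  8 → I
  i=13: M-K =  2 → C
  i=14: T-H = 12 → M
  i=15: U-R =  3 → D
  i=16: M-E =  8 → I
  i=17: N-L =  2 → C
  i=18: M-J =  3 → D
  i=19: N-R = 22 → W
  i=20: I-A =  8 → I
  i=21: Q-O =  2 → C
  i=22: W-K = 12 → M
  i=23: Q-N =  3 → D
  i=24: Z-R =  8 → I
  i=25: J-H =  2 → C
  i=26: G-D =  3 → D
  i=27: Z-D = 22 → W
  i=28: F-X =  8 → I
  i=29: N-L =  2 → C
  i=30: X-L = 12 → M
  i=31: G-D =  3 → D
  i=32: Z-R =  8 → I
  i=33: A-Y =  2 → C
  i=34: D-A =  3 → D
  i=35: K-O = 22 → W
  i=36: E-W =  8 → I
  i=37: L-J =  2 → C
  i=38: G-U = 12 → M
  i=39: L-I =  3 → D
  i=40: V-N =  8 → I
  i=41: K-I =  2 → C
  i=42: H-E =  3 → D
  i=43: V-Z = 22 → W
  i=44: S-K =  8 → I
  shifts repeat with period 8: ICDWICMD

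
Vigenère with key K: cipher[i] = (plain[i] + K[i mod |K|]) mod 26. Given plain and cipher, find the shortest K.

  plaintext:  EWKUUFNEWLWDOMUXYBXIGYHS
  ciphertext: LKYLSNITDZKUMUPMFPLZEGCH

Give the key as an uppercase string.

  i= 0: L-E =  7 → H
  i= 1: K-W = 14 → O
  i= 2: Y-K = 14 → O
  i= 3: L-U = 17 → R
  i= 4: S-U = 24 → Y
  i= 5: N-F =  8 → I
  i= 6: I-N = 21 → V
  i= 7: T-E = 15 → P
  i= 8: D-W =  7 → H
  i= 9: Z-L = 14 → O
  i=10: K-W = 14 → O
  i=11: U-D = 17 → R
  i=12: M-O = 24 → Y
  i=13: U-M =  8 → I
  i=14: P-U = 21 → V
  i=15: M-X = 15 → P
  i=16: F-Y =  7 → H
  i=17: P-B = 14 → O
  i=18: L-X = 14 → O
  i=19: Z-I = 17 → R
  i=20: E-G = 24 → Y
  i=21: G-Y =  8 → I
  i=22: C-H = 21 → V
  i=23: H-S = 15 → P
  shifts repeat with period 8: HOORYIVP

HOORYIVP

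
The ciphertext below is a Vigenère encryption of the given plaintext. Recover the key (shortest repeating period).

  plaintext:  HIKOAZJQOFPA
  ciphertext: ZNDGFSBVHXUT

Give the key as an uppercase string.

SFT

  i= 0: Z-H = 18 → S
  i= 1: N-I =  5 → F
  i= 2: D-K = 19 → T
  i= 3: G-O = 18 → S
  i= 4: F-A =  5 → F
  i= 5: S-Z = 19 → T
  i= 6: B-J = 18 → S
  i= 7: V-Q =  5 → F
  i= 8: H-O = 19 → T
  i= 9: X-F = 18 → S
  i=10: U-P =  5 → F
  i=11: T-A = 19 → T
  shifts repeat with period 3: SFT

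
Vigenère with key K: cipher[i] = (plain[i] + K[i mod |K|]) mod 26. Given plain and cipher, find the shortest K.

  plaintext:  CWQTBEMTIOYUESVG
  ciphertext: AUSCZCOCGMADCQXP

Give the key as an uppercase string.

YYCJ

  i= 0: A-C = 24 → Y
  i= 1: U-W = 24 → Y
  i= 2: S-Q =  2 → C
  i= 3: C-T =  9 → J
  i= 4: Z-B = 24 → Y
  i= 5: C-E = 24 → Y
  i= 6: O-M =  2 → C
  i= 7: C-T =  9 → J
  i= 8: G-I = 24 → Y
  i= 9: M-O = 24 → Y
  i=10: A-Y =  2 → C
  i=11: D-U =  9 → J
  i=12: C-E = 24 → Y
  i=13: Q-S = 24 → Y
  i=14: X-V =  2 → C
  i=15: P-G =  9 → J
  shifts repeat with period 4: YYCJ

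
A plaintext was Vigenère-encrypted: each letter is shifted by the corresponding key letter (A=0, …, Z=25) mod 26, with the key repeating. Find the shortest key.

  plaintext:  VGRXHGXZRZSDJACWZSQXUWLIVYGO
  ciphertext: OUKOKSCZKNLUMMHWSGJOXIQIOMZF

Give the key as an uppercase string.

  i= 0: O-V = 19 → T
  i= 1: U-G = 14 → O
  i= 2: K-R = 19 → T
  i= 3: O-X = 17 → R
  i= 4: K-H =  3 → D
  i= 5: S-G = 12 → M
  i= 6: C-X =  5 → F
  i= 7: Z-Z =  0 → A
  i= 8: K-R = 19 → T
  i= 9: N-Z = 14 → O
  i=10: L-S = 19 → T
  i=11: U-D = 17 → R
  i=12: M-J =  3 → D
  i=13: M-A = 12 → M
  i=14: H-C =  5 → F
  i=15: W-W =  0 → A
  i=16: S-Z = 19 → T
  i=17: G-S = 14 → O
  i=18: J-Q = 19 → T
  i=19: O-X = 17 → R
  i=20: X-U =  3 → D
  i=21: I-W = 12 → M
  i=22: Q-L =  5 → F
  i=23: I-I =  0 → A
  i=24: O-V = 19 → T
  i=25: M-Y = 14 → O
  i=26: Z-G = 19 → T
  i=27: F-O = 17 → R
  shifts repeat with period 8: TOTRDMFA

TOTRDMFA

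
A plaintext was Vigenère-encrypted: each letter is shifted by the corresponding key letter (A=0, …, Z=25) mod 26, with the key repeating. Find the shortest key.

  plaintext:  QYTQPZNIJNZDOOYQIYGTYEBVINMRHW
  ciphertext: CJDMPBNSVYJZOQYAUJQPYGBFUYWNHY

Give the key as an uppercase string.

MLKWACAK

  i= 0: C-Q = 12 → M
  i= 1: J-Y = 11 → L
  i= 2: D-T = 10 → K
  i= 3: M-Q = 22 → W
  i= 4: P-P =  0 → A
  i= 5: B-Z =  2 → C
  i= 6: N-N =  0 → A
  i= 7: S-I = 10 → K
  i= 8: V-J = 12 → M
  i= 9: Y-N = 11 → L
  i=10: J-Z = 10 → K
  i=11: Z-D = 22 → W
  i=12: O-O =  0 → A
  i=13: Q-O =  2 → C
  i=14: Y-Y =  0 → A
  i=15: A-Q = 10 → K
  i=16: U-I = 12 → M
  i=17: J-Y = 11 → L
  i=18: Q-G = 10 → K
  i=19: P-T = 22 → W
  i=20: Y-Y =  0 → A
  i=21: G-E =  2 → C
  i=22: B-B =  0 → A
  i=23: F-V = 10 → K
  i=24: U-I = 12 → M
  i=25: Y-N = 11 → L
  i=26: W-M = 10 → K
  i=27: N-R = 22 → W
  i=28: H-H =  0 → A
  i=29: Y-W =  2 → C
  shifts repeat with period 8: MLKWACAK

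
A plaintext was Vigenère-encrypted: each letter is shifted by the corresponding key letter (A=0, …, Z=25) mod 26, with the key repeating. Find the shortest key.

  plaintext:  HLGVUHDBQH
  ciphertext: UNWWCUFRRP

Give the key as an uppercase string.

  i= 0: U-H = 13 → N
  i= 1: N-L =  2 → C
  i= 2: W-G = 16 → Q
  i= 3: W-V =  1 → B
  i= 4: C-U =  8 → I
  i= 5: U-H = 13 → N
  i= 6: F-D =  2 → C
  i= 7: R-B = 16 → Q
  i= 8: R-Q =  1 → B
  i= 9: P-H =  8 → I
  shifts repeat with period 5: NCQBI

NCQBI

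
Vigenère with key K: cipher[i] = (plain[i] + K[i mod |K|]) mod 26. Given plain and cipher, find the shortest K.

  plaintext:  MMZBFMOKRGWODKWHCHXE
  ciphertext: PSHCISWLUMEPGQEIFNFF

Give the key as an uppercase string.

  i= 0: P-M =  3 → D
  i= 1: S-M =  6 → G
  i= 2: H-Z =  8 → I
  i= 3: C-B =  1 → B
  i= 4: I-F =  3 → D
  i= 5: S-M =  6 → G
  i= 6: W-O =  8 → I
  i= 7: L-K =  1 → B
  i= 8: U-R =  3 → D
  i= 9: M-G =  6 → G
  i=10: E-W =  8 → I
  i=11: P-O =  1 → B
  i=12: G-D =  3 → D
  i=13: Q-K =  6 → G
  i=14: E-W =  8 → I
  i=15: I-H =  1 → B
  i=16: F-C =  3 → D
  i=17: N-H =  6 → G
  i=18: F-X =  8 → I
  i=19: F-E =  1 → B
  shifts repeat with period 4: DGIB

DGIB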